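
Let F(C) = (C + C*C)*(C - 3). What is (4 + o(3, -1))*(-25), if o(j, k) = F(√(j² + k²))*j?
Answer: 1400 - 525*√10 ≈ -260.20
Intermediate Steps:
F(C) = (-3 + C)*(C + C²) (F(C) = (C + C²)*(-3 + C) = (-3 + C)*(C + C²))
o(j, k) = j*√(j² + k²)*(-3 + j² + k² - 2*√(j² + k²)) (o(j, k) = (√(j² + k²)*(-3 + (√(j² + k²))² - 2*√(j² + k²)))*j = (√(j² + k²)*(-3 + (j² + k²) - 2*√(j² + k²)))*j = (√(j² + k²)*(-3 + j² + k² - 2*√(j² + k²)))*j = j*√(j² + k²)*(-3 + j² + k² - 2*√(j² + k²)))
(4 + o(3, -1))*(-25) = (4 + 3*√(3² + (-1)²)*(-3 + 3² + (-1)² - 2*√(3² + (-1)²)))*(-25) = (4 + 3*√(9 + 1)*(-3 + 9 + 1 - 2*√(9 + 1)))*(-25) = (4 + 3*√10*(-3 + 9 + 1 - 2*√10))*(-25) = (4 + 3*√10*(7 - 2*√10))*(-25) = -100 - 75*√10*(7 - 2*√10)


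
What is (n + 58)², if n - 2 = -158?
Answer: 9604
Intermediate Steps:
n = -156 (n = 2 - 158 = -156)
(n + 58)² = (-156 + 58)² = (-98)² = 9604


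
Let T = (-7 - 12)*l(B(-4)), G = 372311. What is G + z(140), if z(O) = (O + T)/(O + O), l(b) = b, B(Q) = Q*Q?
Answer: 26061729/70 ≈ 3.7231e+5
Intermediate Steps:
B(Q) = Q²
T = -304 (T = (-7 - 12)*(-4)² = -19*16 = -304)
z(O) = (-304 + O)/(2*O) (z(O) = (O - 304)/(O + O) = (-304 + O)/((2*O)) = (-304 + O)*(1/(2*O)) = (-304 + O)/(2*O))
G + z(140) = 372311 + (½)*(-304 + 140)/140 = 372311 + (½)*(1/140)*(-164) = 372311 - 41/70 = 26061729/70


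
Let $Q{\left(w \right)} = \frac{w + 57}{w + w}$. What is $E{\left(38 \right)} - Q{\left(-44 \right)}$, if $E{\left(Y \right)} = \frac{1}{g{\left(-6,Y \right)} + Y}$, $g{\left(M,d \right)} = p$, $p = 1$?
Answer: $\frac{595}{3432} \approx 0.17337$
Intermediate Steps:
$g{\left(M,d \right)} = 1$
$E{\left(Y \right)} = \frac{1}{1 + Y}$
$Q{\left(w \right)} = \frac{57 + w}{2 w}$
$E{\left(38 \right)} - Q{\left(-44 \right)} = \frac{1}{1 + 38} - \frac{57 - 44}{2 \left(-44\right)} = \frac{1}{39} - \frac{1}{2} \left(- \frac{1}{44}\right) 13 = \frac{1}{39} - - \frac{13}{88} = \frac{1}{39} + \frac{13}{88} = \frac{595}{3432}$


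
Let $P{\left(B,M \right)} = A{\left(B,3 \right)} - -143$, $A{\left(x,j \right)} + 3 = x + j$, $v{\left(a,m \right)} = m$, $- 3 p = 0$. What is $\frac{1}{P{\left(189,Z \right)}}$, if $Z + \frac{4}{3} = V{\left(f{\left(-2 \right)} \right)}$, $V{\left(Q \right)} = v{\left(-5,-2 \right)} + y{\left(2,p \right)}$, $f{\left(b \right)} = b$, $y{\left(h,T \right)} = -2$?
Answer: $\frac{1}{332} \approx 0.003012$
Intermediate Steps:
$p = 0$ ($p = \left(- \frac{1}{3}\right) 0 = 0$)
$V{\left(Q \right)} = -4$ ($V{\left(Q \right)} = -2 - 2 = -4$)
$A{\left(x,j \right)} = -3 + j + x$ ($A{\left(x,j \right)} = -3 + \left(x + j\right) = -3 + \left(j + x\right) = -3 + j + x$)
$Z = - \frac{16}{3}$ ($Z = - \frac{4}{3} - 4 = - \frac{16}{3} \approx -5.3333$)
$P{\left(B,M \right)} = 143 + B$ ($P{\left(B,M \right)} = \left(-3 + 3 + B\right) - -143 = B + 143 = 143 + B$)
$\frac{1}{P{\left(189,Z \right)}} = \frac{1}{143 + 189} = \frac{1}{332}$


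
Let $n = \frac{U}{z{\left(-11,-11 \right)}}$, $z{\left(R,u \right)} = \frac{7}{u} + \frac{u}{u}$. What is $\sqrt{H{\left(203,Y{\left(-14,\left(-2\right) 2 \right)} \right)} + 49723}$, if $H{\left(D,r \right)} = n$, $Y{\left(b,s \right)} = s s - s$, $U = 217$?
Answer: $\frac{13 \sqrt{1191}}{2} \approx 224.32$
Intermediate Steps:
$z{\left(R,u \right)} = 1 + \frac{7}{u}$ ($z{\left(R,u \right)} = \frac{7}{u} + 1 = 1 + \frac{7}{u}$)
$n = \frac{2387}{4}$ ($n = \frac{217}{\frac{1}{-11} \left(7 - 11\right)} = \frac{217}{\left(- \frac{1}{11}\right) \left(-4\right)} = \frac{217}{\frac{4}{11}} = 217 \cdot \frac{11}{4} = \frac{2387}{4} \approx 596.75$)
$Y{\left(b,s \right)} = s^{2} - s$
$H{\left(D,r \right)} = \frac{2387}{4}$
$\sqrt{H{\left(203,Y{\left(-14,\left(-2\right) 2 \right)} \right)} + 49723} = \sqrt{\frac{2387}{4} + 49723} = \sqrt{\frac{201279}{4}} = \frac{13 \sqrt{1191}}{2}$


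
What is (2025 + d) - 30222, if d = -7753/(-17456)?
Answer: -492199079/17456 ≈ -28197.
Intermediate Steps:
d = 7753/17456 (d = -7753*(-1/17456) = 7753/17456 ≈ 0.44415)
(2025 + d) - 30222 = (2025 + 7753/17456) - 30222 = 35356153/17456 - 30222 = -492199079/17456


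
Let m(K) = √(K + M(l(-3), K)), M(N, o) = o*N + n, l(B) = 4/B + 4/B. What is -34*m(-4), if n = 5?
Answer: -34*√105/3 ≈ -116.13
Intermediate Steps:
l(B) = 8/B
M(N, o) = 5 + N*o (M(N, o) = o*N + 5 = N*o + 5 = 5 + N*o)
m(K) = √(5 - 5*K/3) (m(K) = √(K + (5 + (8/(-3))*K)) = √(K + (5 + (8*(-⅓))*K)) = √(K + (5 - 8*K/3)) = √(5 - 5*K/3))
-34*m(-4) = -34*√(45 - 15*(-4))/3 = -34*√(45 + 60)/3 = -34*√105/3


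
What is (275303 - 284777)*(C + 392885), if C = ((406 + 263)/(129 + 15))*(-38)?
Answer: -14882079737/4 ≈ -3.7205e+9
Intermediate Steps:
C = -4237/24 (C = (669/144)*(-38) = (669*(1/144))*(-38) = (223/48)*(-38) = -4237/24 ≈ -176.54)
(275303 - 284777)*(C + 392885) = (275303 - 284777)*(-4237/24 + 392885) = -9474*9425003/24 = -14882079737/4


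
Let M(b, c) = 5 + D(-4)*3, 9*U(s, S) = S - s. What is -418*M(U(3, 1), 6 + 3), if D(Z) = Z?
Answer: 2926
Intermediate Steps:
U(s, S) = -s/9 + S/9 (U(s, S) = (S - s)/9 = -s/9 + S/9)
M(b, c) = -7 (M(b, c) = 5 - 4*3 = 5 - 12 = -7)
-418*M(U(3, 1), 6 + 3) = -418*(-7) = 2926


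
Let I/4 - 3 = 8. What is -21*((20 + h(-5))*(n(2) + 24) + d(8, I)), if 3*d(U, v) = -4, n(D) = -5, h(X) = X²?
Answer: -17927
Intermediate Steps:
I = 44 (I = 12 + 4*8 = 12 + 32 = 44)
d(U, v) = -4/3 (d(U, v) = (⅓)*(-4) = -4/3)
-21*((20 + h(-5))*(n(2) + 24) + d(8, I)) = -21*((20 + (-5)²)*(-5 + 24) - 4/3) = -21*((20 + 25)*19 - 4/3) = -21*(45*19 - 4/3) = -21*(855 - 4/3) = -21*2561/3 = -17927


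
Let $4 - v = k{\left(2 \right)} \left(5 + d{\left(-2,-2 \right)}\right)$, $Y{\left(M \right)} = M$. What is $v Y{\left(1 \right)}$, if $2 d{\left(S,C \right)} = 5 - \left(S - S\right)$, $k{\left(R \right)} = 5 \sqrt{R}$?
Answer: $4 - \frac{75 \sqrt{2}}{2} \approx -49.033$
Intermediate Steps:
$d{\left(S,C \right)} = \frac{5}{2}$ ($d{\left(S,C \right)} = \frac{5 - \left(S - S\right)}{2} = \frac{5 - 0}{2} = \frac{5 + 0}{2} = \frac{1}{2} \cdot 5 = \frac{5}{2}$)
$v = 4 - \frac{75 \sqrt{2}}{2}$ ($v = 4 - 5 \sqrt{2} \left(5 + \frac{5}{2}\right) = 4 - 5 \sqrt{2} \cdot \frac{15}{2} = 4 - \frac{75 \sqrt{2}}{2} \approx -49.033$)
$v Y{\left(1 \right)} = \left(4 - \frac{75 \sqrt{2}}{2}\right) 1 = 4 - \frac{75 \sqrt{2}}{2}$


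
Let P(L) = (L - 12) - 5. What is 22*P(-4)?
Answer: -462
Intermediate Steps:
P(L) = -17 + L (P(L) = (-12 + L) - 5 = -17 + L)
22*P(-4) = 22*(-17 - 4) = 22*(-21) = -462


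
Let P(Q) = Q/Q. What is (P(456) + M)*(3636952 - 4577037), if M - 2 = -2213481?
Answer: 2080857465630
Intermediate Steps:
M = -2213479 (M = 2 - 2213481 = -2213479)
P(Q) = 1
(P(456) + M)*(3636952 - 4577037) = (1 - 2213479)*(3636952 - 4577037) = -2213478*(-940085) = 2080857465630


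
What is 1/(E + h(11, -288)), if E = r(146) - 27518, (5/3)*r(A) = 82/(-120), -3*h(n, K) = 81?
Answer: -100/2754541 ≈ -3.6304e-5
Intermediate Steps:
h(n, K) = -27 (h(n, K) = -⅓*81 = -27)
r(A) = -41/100 (r(A) = 3*(82/(-120))/5 = 3*(82*(-1/120))/5 = (⅗)*(-41/60) = -41/100)
E = -2751841/100 (E = -41/100 - 27518 = -2751841/100 ≈ -27518.)
1/(E + h(11, -288)) = 1/(-2751841/100 - 27) = 1/(-2754541/100) = -100/2754541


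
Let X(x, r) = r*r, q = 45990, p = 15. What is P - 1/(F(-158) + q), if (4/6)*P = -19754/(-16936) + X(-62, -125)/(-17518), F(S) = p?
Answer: 2809339237471/6824493216120 ≈ 0.41166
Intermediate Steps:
F(S) = 15
X(x, r) = r²
P = 61069179/148342424 (P = 3*(-19754/(-16936) + (-125)²/(-17518))/2 = 3*(-19754*(-1/16936) + 15625*(-1/17518))/2 = 3*(9877/8468 - 15625/17518)/2 = (3/2)*(20356393/74171212) = 61069179/148342424 ≈ 0.41168)
P - 1/(F(-158) + q) = 61069179/148342424 - 1/(15 + 45990) = 61069179/148342424 - 1/46005 = 2809339237471/6824493216120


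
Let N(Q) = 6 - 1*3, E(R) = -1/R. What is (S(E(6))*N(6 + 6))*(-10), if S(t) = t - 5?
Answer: 155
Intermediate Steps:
N(Q) = 3 (N(Q) = 6 - 3 = 3)
S(t) = -5 + t
(S(E(6))*N(6 + 6))*(-10) = ((-5 - 1/6)*3)*(-10) = ((-5 - 1*⅙)*3)*(-10) = ((-5 - ⅙)*3)*(-10) = -31/6*3*(-10) = -31/2*(-10) = 155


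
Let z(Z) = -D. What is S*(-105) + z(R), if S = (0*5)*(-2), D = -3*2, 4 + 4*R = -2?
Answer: 6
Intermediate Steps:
R = -3/2 (R = -1 + (¼)*(-2) = -1 - ½ = -3/2 ≈ -1.5000)
D = -6
S = 0 (S = 0*(-2) = 0)
z(Z) = 6 (z(Z) = -1*(-6) = 6)
S*(-105) + z(R) = 0*(-105) + 6 = 0 + 6 = 6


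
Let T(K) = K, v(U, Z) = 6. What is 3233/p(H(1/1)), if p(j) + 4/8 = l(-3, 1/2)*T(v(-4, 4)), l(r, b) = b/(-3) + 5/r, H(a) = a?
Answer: -6466/23 ≈ -281.13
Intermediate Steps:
l(r, b) = 5/r - b/3 (l(r, b) = b*(-⅓) + 5/r = -b/3 + 5/r = 5/r - b/3)
p(j) = -23/2 (p(j) = -½ + (5/(-3) - ⅓/2)*6 = -½ + (5*(-⅓) - ⅓*½)*6 = -½ + (-5/3 - ⅙)*6 = -½ - 11/6*6 = -½ - 11 = -23/2)
3233/p(H(1/1)) = 3233/(-23/2) = 3233*(-2/23) = -6466/23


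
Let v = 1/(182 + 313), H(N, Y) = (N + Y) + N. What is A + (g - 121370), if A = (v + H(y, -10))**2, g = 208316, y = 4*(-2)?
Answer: 21469554811/245025 ≈ 87622.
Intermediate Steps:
y = -8
H(N, Y) = Y + 2*N
v = 1/495 ≈ 0.0020202
A = 165611161/245025 (A = (1/495 + (-10 + 2*(-8)))**2 = (1/495 + (-10 - 16))**2 = (1/495 - 26)**2 = (-12869/495)**2 = 165611161/245025 ≈ 675.89)
A + (g - 121370) = 165611161/245025 + (208316 - 121370) = 165611161/245025 + 86946 = 21469554811/245025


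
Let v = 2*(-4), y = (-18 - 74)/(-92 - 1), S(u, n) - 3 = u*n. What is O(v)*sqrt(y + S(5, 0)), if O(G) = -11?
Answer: -11*sqrt(34503)/93 ≈ -21.970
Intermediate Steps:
S(u, n) = 3 + n*u (S(u, n) = 3 + u*n = 3 + n*u)
y = 92/93 (y = -92/(-93) = -92*(-1/93) = 92/93 ≈ 0.98925)
v = -8
O(v)*sqrt(y + S(5, 0)) = -11*sqrt(92/93 + (3 + 0*5)) = -11*sqrt(92/93 + (3 + 0)) = -11*sqrt(92/93 + 3) = -11*sqrt(34503)/93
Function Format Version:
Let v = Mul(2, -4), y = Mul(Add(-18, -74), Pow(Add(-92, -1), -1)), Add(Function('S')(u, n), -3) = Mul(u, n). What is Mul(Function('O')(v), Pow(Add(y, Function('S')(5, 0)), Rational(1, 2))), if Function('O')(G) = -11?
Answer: Mul(Rational(-11, 93), Pow(34503, Rational(1, 2))) ≈ -21.970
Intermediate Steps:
Function('S')(u, n) = Add(3, Mul(n, u)) (Function('S')(u, n) = Add(3, Mul(u, n)) = Add(3, Mul(n, u)))
y = Rational(92, 93) (y = Mul(-92, Pow(-93, -1)) = Mul(-92, Rational(-1, 93)) = Rational(92, 93) ≈ 0.98925)
v = -8
Mul(Function('O')(v), Pow(Add(y, Function('S')(5, 0)), Rational(1, 2))) = Mul(-11, Pow(Add(Rational(92, 93), Add(3, Mul(0, 5))), Rational(1, 2))) = Mul(-11, Pow(Add(Rational(92, 93), Add(3, 0)), Rational(1, 2))) = Mul(-11, Pow(Add(Rational(92, 93), 3), Rational(1, 2))) = Mul(-11, Pow(Rational(371, 93), Rational(1, 2))) = Mul(-11, Mul(Rational(1, 93), Pow(34503, Rational(1, 2)))) = Mul(Rational(-11, 93), Pow(34503, Rational(1, 2)))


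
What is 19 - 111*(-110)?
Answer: 12229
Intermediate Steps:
19 - 111*(-110) = 19 + 12210 = 12229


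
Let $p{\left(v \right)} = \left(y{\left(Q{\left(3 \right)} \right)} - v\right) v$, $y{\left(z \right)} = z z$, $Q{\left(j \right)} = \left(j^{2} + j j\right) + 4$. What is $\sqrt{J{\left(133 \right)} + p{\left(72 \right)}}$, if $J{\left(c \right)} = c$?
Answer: $\sqrt{29797} \approx 172.62$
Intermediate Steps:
$Q{\left(j \right)} = 4 + 2 j^{2}$ ($Q{\left(j \right)} = \left(j^{2} + j^{2}\right) + 4 = 2 j^{2} + 4 = 4 + 2 j^{2}$)
$y{\left(z \right)} = z^{2}$
$p{\left(v \right)} = v \left(484 - v\right)$ ($p{\left(v \right)} = \left(\left(4 + 2 \cdot 3^{2}\right)^{2} - v\right) v = \left(\left(4 + 2 \cdot 9\right)^{2} - v\right) v = \left(\left(4 + 18\right)^{2} - v\right) v = \left(22^{2} - v\right) v = \left(484 - v\right) v = v \left(484 - v\right)$)
$\sqrt{J{\left(133 \right)} + p{\left(72 \right)}} = \sqrt{133 + 72 \left(484 - 72\right)} = \sqrt{133 + 72 \cdot 412} = \sqrt{133 + 29664} = \sqrt{29797}$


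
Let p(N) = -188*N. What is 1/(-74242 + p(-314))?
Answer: -1/15210 ≈ -6.5746e-5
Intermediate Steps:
1/(-74242 + p(-314)) = 1/(-74242 - 188*(-314)) = 1/(-74242 + 59032) = 1/(-15210) = -1/15210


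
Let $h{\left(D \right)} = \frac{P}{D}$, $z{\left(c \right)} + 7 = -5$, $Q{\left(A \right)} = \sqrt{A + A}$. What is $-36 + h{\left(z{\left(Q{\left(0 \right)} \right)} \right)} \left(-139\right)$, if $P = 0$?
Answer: $-36$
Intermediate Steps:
$Q{\left(A \right)} = \sqrt{2} \sqrt{A}$ ($Q{\left(A \right)} = \sqrt{2 A} = \sqrt{2} \sqrt{A}$)
$z{\left(c \right)} = -12$ ($z{\left(c \right)} = -7 - 5 = -12$)
$h{\left(D \right)} = 0$ ($h{\left(D \right)} = \frac{0}{D} = 0$)
$-36 + h{\left(z{\left(Q{\left(0 \right)} \right)} \right)} \left(-139\right) = -36 + 0 \left(-139\right) = -36 + 0 = -36$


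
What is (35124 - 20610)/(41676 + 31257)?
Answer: 4838/24311 ≈ 0.19900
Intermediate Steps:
(35124 - 20610)/(41676 + 31257) = 14514/72933 = 14514*(1/72933) = 4838/24311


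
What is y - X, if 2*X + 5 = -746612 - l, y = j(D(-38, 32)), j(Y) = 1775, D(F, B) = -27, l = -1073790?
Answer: -323623/2 ≈ -1.6181e+5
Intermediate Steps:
y = 1775
X = 327173/2 (X = -5/2 + (-746612 - 1*(-1073790))/2 = -5/2 + (-746612 + 1073790)/2 = -5/2 + (½)*327178 = -5/2 + 163589 = 327173/2 ≈ 1.6359e+5)
y - X = 1775 - 1*327173/2 = 1775 - 327173/2 = -323623/2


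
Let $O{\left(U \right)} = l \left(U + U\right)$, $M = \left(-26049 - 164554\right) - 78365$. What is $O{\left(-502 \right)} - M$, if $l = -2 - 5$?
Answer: $275996$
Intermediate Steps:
$l = -7$
$M = -268968$ ($M = -190603 - 78365 = -268968$)
$O{\left(U \right)} = - 14 U$ ($O{\left(U \right)} = - 7 \left(U + U\right) = - 7 \cdot 2 U = - 14 U$)
$O{\left(-502 \right)} - M = \left(-14\right) \left(-502\right) - -268968 = 7028 + 268968 = 275996$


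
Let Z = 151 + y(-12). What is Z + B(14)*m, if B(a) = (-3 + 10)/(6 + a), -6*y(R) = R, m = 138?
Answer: 2013/10 ≈ 201.30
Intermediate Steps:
y(R) = -R/6
B(a) = 7/(6 + a)
Z = 153 (Z = 151 - ⅙*(-12) = 151 + 2 = 153)
Z + B(14)*m = 153 + (7/(6 + 14))*138 = 153 + (7/20)*138 = 153 + 483/10 = 2013/10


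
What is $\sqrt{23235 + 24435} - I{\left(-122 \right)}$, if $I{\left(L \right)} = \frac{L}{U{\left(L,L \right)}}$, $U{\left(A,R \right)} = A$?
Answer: $-1 + \sqrt{47670} \approx 217.33$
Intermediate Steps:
$I{\left(L \right)} = 1$ ($I{\left(L \right)} = \frac{L}{L} = 1$)
$\sqrt{23235 + 24435} - I{\left(-122 \right)} = \sqrt{23235 + 24435} - 1 = \sqrt{47670} - 1 = -1 + \sqrt{47670}$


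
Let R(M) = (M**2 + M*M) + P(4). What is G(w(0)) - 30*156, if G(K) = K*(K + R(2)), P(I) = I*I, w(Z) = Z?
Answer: -4680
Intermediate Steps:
P(I) = I**2
R(M) = 16 + 2*M**2 (R(M) = (M**2 + M*M) + 4**2 = (M**2 + M**2) + 16 = 2*M**2 + 16 = 16 + 2*M**2)
G(K) = K*(24 + K) (G(K) = K*(K + (16 + 2*2**2)) = K*(K + (16 + 2*4)) = K*(K + (16 + 8)) = K*(K + 24) = K*(24 + K))
G(w(0)) - 30*156 = 0*(24 + 0) - 30*156 = 0*24 - 4680 = 0 - 4680 = -4680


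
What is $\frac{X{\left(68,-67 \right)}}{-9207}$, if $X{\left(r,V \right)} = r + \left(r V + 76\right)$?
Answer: $\frac{4412}{9207} \approx 0.4792$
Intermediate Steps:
$X{\left(r,V \right)} = 76 + r + V r$ ($X{\left(r,V \right)} = r + \left(V r + 76\right) = r + \left(76 + V r\right) = 76 + r + V r$)
$\frac{X{\left(68,-67 \right)}}{-9207} = \frac{76 + 68 - 4556}{-9207} = \left(76 + 68 - 4556\right) \left(- \frac{1}{9207}\right) = \left(-4412\right) \left(- \frac{1}{9207}\right) = \frac{4412}{9207}$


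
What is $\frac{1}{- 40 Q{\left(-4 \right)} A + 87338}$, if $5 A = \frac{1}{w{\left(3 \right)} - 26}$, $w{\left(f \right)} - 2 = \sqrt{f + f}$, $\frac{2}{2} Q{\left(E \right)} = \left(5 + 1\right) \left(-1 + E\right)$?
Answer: $\frac{829615}{72448531382} + \frac{2 \sqrt{6}}{36224265691} \approx 1.1451 \cdot 10^{-5}$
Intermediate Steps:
$Q{\left(E \right)} = -6 + 6 E$ ($Q{\left(E \right)} = \left(5 + 1\right) \left(-1 + E\right) = 6 \left(-1 + E\right) = -6 + 6 E$)
$w{\left(f \right)} = 2 + \sqrt{2} \sqrt{f}$ ($w{\left(f \right)} = 2 + \sqrt{f + f} = 2 + \sqrt{2 f} = 2 + \sqrt{2} \sqrt{f}$)
$A = \frac{1}{5 \left(-24 + \sqrt{6}\right)}$ ($A = \frac{1}{5 \left(\left(2 + \sqrt{2} \sqrt{3}\right) - 26\right)} = \frac{1}{5 \left(\left(2 + \sqrt{6}\right) - 26\right)} = \frac{1}{5 \left(-24 + \sqrt{6}\right)} \approx -0.0092805$)
$\frac{1}{- 40 Q{\left(-4 \right)} A + 87338} = \frac{1}{- 40 \left(-6 + 6 \left(-4\right)\right) \left(- \frac{4}{475} - \frac{\sqrt{6}}{2850}\right) + 87338} = \frac{1}{- 40 \left(-6 - 24\right) \left(- \frac{4}{475} - \frac{\sqrt{6}}{2850}\right) + 87338} = \frac{1}{\left(-40\right) \left(-30\right) \left(- \frac{4}{475} - \frac{\sqrt{6}}{2850}\right) + 87338} = \frac{1}{1200 \left(- \frac{4}{475} - \frac{\sqrt{6}}{2850}\right) + 87338} = \frac{1}{\left(- \frac{192}{19} - \frac{8 \sqrt{6}}{19}\right) + 87338} = \frac{1}{\frac{1659230}{19} - \frac{8 \sqrt{6}}{19}}$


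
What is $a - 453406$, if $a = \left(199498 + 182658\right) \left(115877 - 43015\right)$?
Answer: $27844197066$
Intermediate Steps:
$a = 27844650472$ ($a = 382156 \cdot 72862 = 27844650472$)
$a - 453406 = 27844650472 - 453406 = 27844197066$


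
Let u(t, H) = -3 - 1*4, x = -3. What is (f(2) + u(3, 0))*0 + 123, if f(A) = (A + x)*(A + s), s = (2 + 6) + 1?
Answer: 123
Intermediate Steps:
s = 9 (s = 8 + 1 = 9)
f(A) = (-3 + A)*(9 + A) (f(A) = (A - 3)*(A + 9) = (-3 + A)*(9 + A))
u(t, H) = -7 (u(t, H) = -3 - 4 = -7)
(f(2) + u(3, 0))*0 + 123 = ((-27 + 2² + 6*2) - 7)*0 + 123 = ((-27 + 4 + 12) - 7)*0 + 123 = (-11 - 7)*0 + 123 = -18*0 + 123 = 0 + 123 = 123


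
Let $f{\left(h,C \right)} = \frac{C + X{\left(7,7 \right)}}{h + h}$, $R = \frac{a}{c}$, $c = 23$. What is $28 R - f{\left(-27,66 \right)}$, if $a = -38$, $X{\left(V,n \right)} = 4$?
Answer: $- \frac{27923}{621} \approx -44.965$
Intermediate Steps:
$R = - \frac{38}{23} \approx -1.6522$
$f{\left(h,C \right)} = \frac{4 + C}{2 h}$ ($f{\left(h,C \right)} = \frac{C + 4}{h + h} = \frac{4 + C}{2 h}$)
$28 R - f{\left(-27,66 \right)} = 28 \left(- \frac{38}{23}\right) - \frac{4 + 66}{2 \left(-27\right)} = - \frac{1064}{23} - \frac{1}{2} \left(- \frac{1}{27}\right) 70 = - \frac{1064}{23} - - \frac{35}{27} = - \frac{1064}{23} + \frac{35}{27} = - \frac{27923}{621}$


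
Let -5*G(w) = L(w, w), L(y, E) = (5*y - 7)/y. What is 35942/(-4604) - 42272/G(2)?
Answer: 973047527/6906 ≈ 1.4090e+5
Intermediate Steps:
L(y, E) = (-7 + 5*y)/y
G(w) = -1 + 7/(5*w) (G(w) = -(5 - 7/w)/5 = -1 + 7/(5*w))
35942/(-4604) - 42272/G(2) = 35942/(-4604) - 42272*2/(7/5 - 1*2) = 35942*(-1/4604) - 42272*2/(7/5 - 2) = -17971/2302 - 42272/((½)*(-⅗)) = -17971/2302 - 42272/(-3/10) = -17971/2302 - 42272*(-10/3) = -17971/2302 + 422720/3 = 973047527/6906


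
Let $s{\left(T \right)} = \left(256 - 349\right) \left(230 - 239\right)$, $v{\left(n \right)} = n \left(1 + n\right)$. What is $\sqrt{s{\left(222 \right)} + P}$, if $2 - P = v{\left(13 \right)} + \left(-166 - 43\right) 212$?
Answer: $23 \sqrt{85} \approx 212.05$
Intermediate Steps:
$s{\left(T \right)} = 837$ ($s{\left(T \right)} = \left(-93\right) \left(-9\right) = 837$)
$P = 44128$ ($P = 2 - \left(13 \left(1 + 13\right) + \left(-166 - 43\right) 212\right) = 2 - \left(13 \cdot 14 - 44308\right) = 2 - \left(182 - 44308\right) = 2 - -44126 = 2 + 44126 = 44128$)
$\sqrt{s{\left(222 \right)} + P} = \sqrt{837 + 44128} = \sqrt{44965} = 23 \sqrt{85}$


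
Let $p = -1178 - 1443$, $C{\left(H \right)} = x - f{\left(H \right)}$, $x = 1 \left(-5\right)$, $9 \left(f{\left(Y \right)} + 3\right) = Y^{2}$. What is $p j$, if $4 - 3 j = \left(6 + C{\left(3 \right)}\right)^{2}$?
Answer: $\frac{13105}{3} \approx 4368.3$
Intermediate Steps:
$f{\left(Y \right)} = -3 + \frac{Y^{2}}{9}$
$x = -5$
$C{\left(H \right)} = -2 - \frac{H^{2}}{9}$ ($C{\left(H \right)} = -5 - \left(-3 + \frac{H^{2}}{9}\right) = -2 - \frac{H^{2}}{9}$)
$p = -2621$ ($p = -1178 - 1443 = -2621$)
$j = - \frac{5}{3}$ ($j = \frac{4}{3} - \frac{\left(6 - \left(2 + \frac{3^{2}}{9}\right)\right)^{2}}{3} = \frac{4}{3} - \frac{\left(6 - 3\right)^{2}}{3} = \frac{4}{3} - \frac{3^{2}}{3} = \frac{4}{3} - 3 = - \frac{5}{3} \approx -1.6667$)
$p j = \left(-2621\right) \left(- \frac{5}{3}\right) = \frac{13105}{3}$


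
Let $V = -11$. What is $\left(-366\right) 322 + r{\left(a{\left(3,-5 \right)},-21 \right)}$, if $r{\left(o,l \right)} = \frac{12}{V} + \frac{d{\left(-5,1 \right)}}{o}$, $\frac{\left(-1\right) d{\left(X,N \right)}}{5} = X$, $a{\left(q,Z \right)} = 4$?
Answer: $- \frac{5185261}{44} \approx -1.1785 \cdot 10^{5}$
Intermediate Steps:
$d{\left(X,N \right)} = - 5 X$
$r{\left(o,l \right)} = - \frac{12}{11} + \frac{25}{o}$ ($r{\left(o,l \right)} = \frac{12}{-11} + \frac{\left(-5\right) \left(-5\right)}{o} = 12 \left(- \frac{1}{11}\right) + \frac{25}{o} = - \frac{12}{11} + \frac{25}{o}$)
$\left(-366\right) 322 + r{\left(a{\left(3,-5 \right)},-21 \right)} = \left(-366\right) 322 - \left(\frac{12}{11} - \frac{25}{4}\right) = -117852 + \left(- \frac{12}{11} + 25 \cdot \frac{1}{4}\right) = -117852 + \left(- \frac{12}{11} + \frac{25}{4}\right) = -117852 + \frac{227}{44} = - \frac{5185261}{44}$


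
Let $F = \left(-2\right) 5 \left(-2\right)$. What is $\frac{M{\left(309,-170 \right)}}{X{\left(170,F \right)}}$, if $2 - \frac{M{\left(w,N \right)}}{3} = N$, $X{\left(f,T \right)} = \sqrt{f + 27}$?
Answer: $\frac{516 \sqrt{197}}{197} \approx 36.763$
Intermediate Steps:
$F = 20$ ($F = \left(-10\right) \left(-2\right) = 20$)
$X{\left(f,T \right)} = \sqrt{27 + f}$
$M{\left(w,N \right)} = 6 - 3 N$
$\frac{M{\left(309,-170 \right)}}{X{\left(170,F \right)}} = \frac{6 - -510}{\sqrt{27 + 170}} = \frac{6 + 510}{\sqrt{197}} = 516 \frac{\sqrt{197}}{197} = \frac{516 \sqrt{197}}{197}$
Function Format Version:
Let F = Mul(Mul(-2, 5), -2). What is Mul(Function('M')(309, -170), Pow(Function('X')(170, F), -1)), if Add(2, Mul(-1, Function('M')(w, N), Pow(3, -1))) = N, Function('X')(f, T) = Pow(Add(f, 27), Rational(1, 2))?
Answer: Mul(Rational(516, 197), Pow(197, Rational(1, 2))) ≈ 36.763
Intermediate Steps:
F = 20 (F = Mul(-10, -2) = 20)
Function('X')(f, T) = Pow(Add(27, f), Rational(1, 2))
Function('M')(w, N) = Add(6, Mul(-3, N))
Mul(Function('M')(309, -170), Pow(Function('X')(170, F), -1)) = Mul(Add(6, Mul(-3, -170)), Pow(Pow(Add(27, 170), Rational(1, 2)), -1)) = Mul(Add(6, 510), Pow(Pow(197, Rational(1, 2)), -1)) = Mul(516, Mul(Rational(1, 197), Pow(197, Rational(1, 2)))) = Mul(Rational(516, 197), Pow(197, Rational(1, 2)))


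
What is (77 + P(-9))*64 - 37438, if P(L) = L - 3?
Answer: -33278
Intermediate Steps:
P(L) = -3 + L
(77 + P(-9))*64 - 37438 = (77 + (-3 - 9))*64 - 37438 = (77 - 12)*64 - 37438 = 65*64 - 37438 = 4160 - 37438 = -33278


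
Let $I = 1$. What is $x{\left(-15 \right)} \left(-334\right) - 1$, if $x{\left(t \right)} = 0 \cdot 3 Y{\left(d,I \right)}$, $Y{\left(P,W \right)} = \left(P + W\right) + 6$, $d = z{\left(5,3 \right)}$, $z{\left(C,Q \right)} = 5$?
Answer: $-1$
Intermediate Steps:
$d = 5$
$Y{\left(P,W \right)} = 6 + P + W$
$x{\left(t \right)} = 0$ ($x{\left(t \right)} = 0 \cdot 3 \left(6 + 5 + 1\right) = 0 \cdot 12 = 0$)
$x{\left(-15 \right)} \left(-334\right) - 1 = 0 \left(-334\right) - 1 = 0 - 1 = -1$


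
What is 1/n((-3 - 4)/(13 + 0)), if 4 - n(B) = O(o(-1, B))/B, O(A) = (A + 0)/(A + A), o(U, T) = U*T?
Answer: 14/69 ≈ 0.20290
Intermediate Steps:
o(U, T) = T*U
O(A) = 1/2 (O(A) = A/((2*A)) = A*(1/(2*A)) = 1/2)
n(B) = 4 - 1/(2*B)
1/n((-3 - 4)/(13 + 0)) = 1/(4 - (13 + 0)/(-3 - 4)/2) = 1/(4 - 1/(2*((-7/13)))) = 1/(4 - 1/(2*((-7*1/13)))) = 1/(4 - 1/(2*(-7/13))) = 1/(4 - 1/2*(-13/7)) = 1/(4 + 13/14) = 1/(69/14) = 14/69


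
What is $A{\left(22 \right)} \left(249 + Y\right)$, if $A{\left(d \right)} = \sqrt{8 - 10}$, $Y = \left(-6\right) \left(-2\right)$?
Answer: $261 i \sqrt{2} \approx 369.11 i$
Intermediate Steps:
$Y = 12$
$A{\left(d \right)} = i \sqrt{2}$ ($A{\left(d \right)} = \sqrt{-2} = i \sqrt{2}$)
$A{\left(22 \right)} \left(249 + Y\right) = i \sqrt{2} \left(249 + 12\right) = i \sqrt{2} \cdot 261 = 261 i \sqrt{2}$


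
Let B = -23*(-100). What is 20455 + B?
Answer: 22755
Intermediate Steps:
B = 2300
20455 + B = 20455 + 2300 = 22755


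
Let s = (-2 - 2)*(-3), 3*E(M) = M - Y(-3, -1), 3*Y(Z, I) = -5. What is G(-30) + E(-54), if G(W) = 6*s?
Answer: 491/9 ≈ 54.556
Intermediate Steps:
Y(Z, I) = -5/3 (Y(Z, I) = (⅓)*(-5) = -5/3)
E(M) = 5/9 + M/3 (E(M) = (M - 1*(-5/3))/3 = (M + 5/3)/3 = (5/3 + M)/3 = 5/9 + M/3)
s = 12 (s = -4*(-3) = 12)
G(W) = 72 (G(W) = 6*12 = 72)
G(-30) + E(-54) = 72 + (5/9 + (⅓)*(-54)) = 72 + (5/9 - 18) = 72 - 157/9 = 491/9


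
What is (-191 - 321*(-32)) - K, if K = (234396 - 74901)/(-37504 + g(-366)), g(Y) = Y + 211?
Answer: 126599958/12553 ≈ 10085.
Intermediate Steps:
g(Y) = 211 + Y
K = -53165/12553 (K = (234396 - 74901)/(-37504 + (211 - 366)) = 159495/(-37504 - 155) = 159495/(-37659) = 159495*(-1/37659) = -53165/12553 ≈ -4.2352)
(-191 - 321*(-32)) - K = (-191 - 321*(-32)) - 1*(-53165/12553) = (-191 + 10272) + 53165/12553 = 10081 + 53165/12553 = 126599958/12553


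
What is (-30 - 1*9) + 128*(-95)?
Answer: -12199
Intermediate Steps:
(-30 - 1*9) + 128*(-95) = (-30 - 9) - 12160 = -39 - 12160 = -12199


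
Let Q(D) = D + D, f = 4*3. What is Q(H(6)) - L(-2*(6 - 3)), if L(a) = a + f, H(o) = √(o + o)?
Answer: -6 + 4*√3 ≈ 0.92820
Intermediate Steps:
H(o) = √2*√o (H(o) = √(2*o) = √2*√o)
f = 12
Q(D) = 2*D
L(a) = 12 + a (L(a) = a + 12 = 12 + a)
Q(H(6)) - L(-2*(6 - 3)) = 2*(√2*√6) - (12 - 2*(6 - 3)) = 2*(2*√3) - (12 - 2*3) = 4*√3 - (12 - 6) = 4*√3 - 1*6 = 4*√3 - 6 = -6 + 4*√3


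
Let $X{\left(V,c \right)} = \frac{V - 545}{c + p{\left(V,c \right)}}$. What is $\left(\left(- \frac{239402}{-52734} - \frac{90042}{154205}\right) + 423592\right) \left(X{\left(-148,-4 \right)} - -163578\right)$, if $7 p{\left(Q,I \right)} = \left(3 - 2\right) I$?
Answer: $\frac{3007924200823760225539}{43369847840} \approx 6.9355 \cdot 10^{10}$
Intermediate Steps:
$p{\left(Q,I \right)} = \frac{I}{7}$ ($p{\left(Q,I \right)} = \frac{\left(3 - 2\right) I}{7} = \frac{1 I}{7} = \frac{I}{7}$)
$X{\left(V,c \right)} = \frac{7 \left(-545 + V\right)}{8 c}$ ($X{\left(V,c \right)} = \frac{V - 545}{c + \frac{c}{7}} = \frac{-545 + V}{\frac{8}{7} c} = \left(-545 + V\right) \frac{7}{8 c} = \frac{7 \left(-545 + V\right)}{8 c}$)
$\left(\left(- \frac{239402}{-52734} - \frac{90042}{154205}\right) + 423592\right) \left(X{\left(-148,-4 \right)} - -163578\right) = \left(\left(- \frac{239402}{-52734} - \frac{90042}{154205}\right) + 423592\right) \left(\frac{7 \left(-545 - 148\right)}{8 \left(-4\right)} - -163578\right) = \left(\left(\left(-239402\right) \left(- \frac{1}{52734}\right) - \frac{90042}{154205}\right) + 423592\right) \left(\frac{7}{8} \left(- \frac{1}{4}\right) \left(-693\right) + \left(-31620 + 195198\right)\right) = \left(\left(\frac{119701}{26367} - \frac{90042}{154205}\right) + 423592\right) \left(\frac{4851}{32} + 163578\right) = \left(\frac{16084355291}{4065923235} + 423592\right) \frac{5239347}{32} = \frac{1722308639315411}{4065923235} \cdot \frac{5239347}{32} = \frac{3007924200823760225539}{43369847840}$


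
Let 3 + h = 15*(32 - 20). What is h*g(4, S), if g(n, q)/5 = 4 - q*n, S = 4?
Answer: -10620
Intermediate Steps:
g(n, q) = 20 - 5*n*q (g(n, q) = 5*(4 - q*n) = 5*(4 - n*q) = 20 - 5*n*q)
h = 177 (h = -3 + 15*(32 - 20) = -3 + 15*12 = -3 + 180 = 177)
h*g(4, S) = 177*(20 - 5*4*4) = 177*(20 - 80) = 177*(-60) = -10620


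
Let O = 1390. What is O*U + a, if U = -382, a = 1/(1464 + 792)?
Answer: -1197890879/2256 ≈ -5.3098e+5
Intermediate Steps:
a = 1/2256 ≈ 0.00044326
O*U + a = 1390*(-382) + 1/2256 = -530980 + 1/2256 = -1197890879/2256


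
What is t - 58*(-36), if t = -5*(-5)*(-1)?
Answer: 2063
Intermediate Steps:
t = -25 (t = 25*(-1) = -25)
t - 58*(-36) = -25 - 58*(-36) = -25 + 2088 = 2063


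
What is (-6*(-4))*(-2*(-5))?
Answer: 240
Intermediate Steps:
(-6*(-4))*(-2*(-5)) = 24*10 = 240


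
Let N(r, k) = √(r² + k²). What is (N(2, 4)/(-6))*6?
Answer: -2*√5 ≈ -4.4721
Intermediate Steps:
N(r, k) = √(k² + r²)
(N(2, 4)/(-6))*6 = (√(4² + 2²)/(-6))*6 = -√(16 + 4)/6*6 = -√5/3*6 = -2*√5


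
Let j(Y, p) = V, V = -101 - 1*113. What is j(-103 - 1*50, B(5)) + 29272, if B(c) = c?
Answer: 29058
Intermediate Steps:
V = -214 (V = -101 - 113 = -214)
j(Y, p) = -214
j(-103 - 1*50, B(5)) + 29272 = -214 + 29272 = 29058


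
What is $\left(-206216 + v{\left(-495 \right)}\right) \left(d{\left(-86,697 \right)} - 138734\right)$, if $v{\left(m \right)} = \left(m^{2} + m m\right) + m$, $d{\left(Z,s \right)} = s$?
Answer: $-39111265543$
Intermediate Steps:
$v{\left(m \right)} = m + 2 m^{2}$ ($v{\left(m \right)} = \left(m^{2} + m^{2}\right) + m = 2 m^{2} + m = m + 2 m^{2}$)
$\left(-206216 + v{\left(-495 \right)}\right) \left(d{\left(-86,697 \right)} - 138734\right) = \left(-206216 - 495 \left(1 + 2 \left(-495\right)\right)\right) \left(697 - 138734\right) = \left(-206216 - 495 \left(1 - 990\right)\right) \left(-138037\right) = \left(-206216 - -489555\right) \left(-138037\right) = \left(-206216 + 489555\right) \left(-138037\right) = 283339 \left(-138037\right) = -39111265543$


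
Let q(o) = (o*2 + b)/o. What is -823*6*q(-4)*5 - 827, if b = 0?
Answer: -50207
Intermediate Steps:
q(o) = 2 (q(o) = (o*2 + 0)/o = (2*o + 0)/o = (2*o)/o = 2)
-823*6*q(-4)*5 - 827 = -823*6*2*5 - 827 = -9876*5 - 827 = -823*60 - 827 = -49380 - 827 = -50207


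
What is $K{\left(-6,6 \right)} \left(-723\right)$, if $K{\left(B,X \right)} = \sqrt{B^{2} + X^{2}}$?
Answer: $- 4338 \sqrt{2} \approx -6134.9$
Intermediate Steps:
$K{\left(-6,6 \right)} \left(-723\right) = \sqrt{\left(-6\right)^{2} + 6^{2}} \left(-723\right) = \sqrt{36 + 36} \left(-723\right) = \sqrt{72} \left(-723\right) = 6 \sqrt{2} \left(-723\right) = - 4338 \sqrt{2}$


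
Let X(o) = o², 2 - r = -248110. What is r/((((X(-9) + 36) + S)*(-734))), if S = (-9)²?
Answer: -6892/4037 ≈ -1.7072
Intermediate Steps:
r = 248112 (r = 2 - 1*(-248110) = 2 + 248110 = 248112)
S = 81
r/((((X(-9) + 36) + S)*(-734))) = 248112/(((((-9)² + 36) + 81)*(-734))) = 248112/((((81 + 36) + 81)*(-734))) = 248112/(((117 + 81)*(-734))) = 248112/((198*(-734))) = 248112/(-145332) = 248112*(-1/145332) = -6892/4037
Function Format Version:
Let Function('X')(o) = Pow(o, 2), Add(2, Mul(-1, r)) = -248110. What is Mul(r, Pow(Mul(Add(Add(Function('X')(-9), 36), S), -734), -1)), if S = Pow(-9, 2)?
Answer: Rational(-6892, 4037) ≈ -1.7072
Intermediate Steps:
r = 248112 (r = Add(2, Mul(-1, -248110)) = Add(2, 248110) = 248112)
S = 81
Mul(r, Pow(Mul(Add(Add(Function('X')(-9), 36), S), -734), -1)) = Mul(248112, Pow(Mul(Add(Add(Pow(-9, 2), 36), 81), -734), -1)) = Mul(248112, Pow(Mul(Add(Add(81, 36), 81), -734), -1)) = Mul(248112, Pow(Mul(Add(117, 81), -734), -1)) = Mul(248112, Pow(Mul(198, -734), -1)) = Mul(248112, Pow(-145332, -1)) = Mul(248112, Rational(-1, 145332)) = Rational(-6892, 4037)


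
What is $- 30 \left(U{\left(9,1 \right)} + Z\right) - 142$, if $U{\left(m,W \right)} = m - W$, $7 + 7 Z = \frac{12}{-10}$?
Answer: $- \frac{2428}{7} \approx -346.86$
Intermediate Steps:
$Z = - \frac{41}{35}$ ($Z = -1 + \frac{12 \frac{1}{-10}}{7} = -1 + \frac{12 \left(- \frac{1}{10}\right)}{7} = -1 + \frac{1}{7} \left(- \frac{6}{5}\right) = -1 - \frac{6}{35} = - \frac{41}{35} \approx -1.1714$)
$- 30 \left(U{\left(9,1 \right)} + Z\right) - 142 = - 30 \left(\left(9 - 1\right) - \frac{41}{35}\right) - 142 = - 30 \left(8 - \frac{41}{35}\right) - 142 = \left(-30\right) \frac{239}{35} - 142 = - \frac{1434}{7} - 142 = - \frac{2428}{7}$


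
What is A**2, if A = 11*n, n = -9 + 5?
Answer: 1936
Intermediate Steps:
n = -4
A = -44 (A = 11*(-4) = -44)
A**2 = (-44)**2 = 1936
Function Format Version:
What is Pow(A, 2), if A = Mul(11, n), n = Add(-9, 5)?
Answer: 1936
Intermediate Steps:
n = -4
A = -44 (A = Mul(11, -4) = -44)
Pow(A, 2) = Pow(-44, 2) = 1936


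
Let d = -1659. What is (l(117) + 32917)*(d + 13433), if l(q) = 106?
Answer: 388812802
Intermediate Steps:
(l(117) + 32917)*(d + 13433) = (106 + 32917)*(-1659 + 13433) = 33023*11774 = 388812802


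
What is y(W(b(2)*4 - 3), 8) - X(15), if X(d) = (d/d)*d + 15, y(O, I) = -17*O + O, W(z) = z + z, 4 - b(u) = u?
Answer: -190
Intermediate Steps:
b(u) = 4 - u
W(z) = 2*z
y(O, I) = -16*O
X(d) = 15 + d (X(d) = 1*d + 15 = d + 15 = 15 + d)
y(W(b(2)*4 - 3), 8) - X(15) = -32*((4 - 1*2)*4 - 3) - (15 + 15) = -32*((4 - 2)*4 - 3) - 1*30 = -32*(2*4 - 3) - 30 = -32*(8 - 3) - 30 = -32*5 - 30 = -16*10 - 30 = -160 - 30 = -190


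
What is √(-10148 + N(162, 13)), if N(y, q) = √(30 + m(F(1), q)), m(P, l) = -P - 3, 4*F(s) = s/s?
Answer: √(-40592 + 2*√107)/2 ≈ 100.71*I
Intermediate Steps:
F(s) = ¼ (F(s) = (s/s)/4 = (¼)*1 = ¼)
m(P, l) = -3 - P
N(y, q) = √107/2 (N(y, q) = √(30 + (-3 - 1*¼)) = √(30 + (-3 - ¼)) = √(30 - 13/4) = √(107/4) = √107/2)
√(-10148 + N(162, 13)) = √(-10148 + √107/2)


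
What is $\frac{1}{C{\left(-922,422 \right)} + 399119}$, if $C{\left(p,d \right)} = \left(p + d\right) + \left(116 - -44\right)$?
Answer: $\frac{1}{398779} \approx 2.5077 \cdot 10^{-6}$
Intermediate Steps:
$C{\left(p,d \right)} = 160 + d + p$ ($C{\left(p,d \right)} = \left(d + p\right) + \left(116 + 44\right) = \left(d + p\right) + 160 = 160 + d + p$)
$\frac{1}{C{\left(-922,422 \right)} + 399119} = \frac{1}{\left(160 + 422 - 922\right) + 399119} = \frac{1}{-340 + 399119} = \frac{1}{398779}$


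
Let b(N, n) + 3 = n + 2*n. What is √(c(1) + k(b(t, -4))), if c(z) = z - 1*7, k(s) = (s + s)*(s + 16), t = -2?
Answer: 6*I ≈ 6.0*I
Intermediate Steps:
b(N, n) = -3 + 3*n (b(N, n) = -3 + (n + 2*n) = -3 + 3*n)
k(s) = 2*s*(16 + s) (k(s) = (2*s)*(16 + s) = 2*s*(16 + s))
c(z) = -7 + z (c(z) = z - 7 = -7 + z)
√(c(1) + k(b(t, -4))) = √((-7 + 1) + 2*(-3 + 3*(-4))*(16 + (-3 + 3*(-4)))) = √(-6 + 2*(-3 - 12)*(16 + (-3 - 12))) = √(-6 + 2*(-15)*(16 - 15)) = √(-6 + 2*(-15)*1) = √(-6 - 30) = √(-36) = 6*I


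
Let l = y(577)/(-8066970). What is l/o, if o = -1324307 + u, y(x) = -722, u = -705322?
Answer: -361/8186478127065 ≈ -4.4097e-11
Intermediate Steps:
o = -2029629 (o = -1324307 - 705322 = -2029629)
l = 361/4033485 (l = -722/(-8066970) = -722*(-1/8066970) = 361/4033485 ≈ 8.9501e-5)
l/o = (361/4033485)/(-2029629) = (361/4033485)*(-1/2029629) = -361/8186478127065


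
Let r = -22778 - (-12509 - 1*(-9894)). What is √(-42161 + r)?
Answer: 2*I*√15581 ≈ 249.65*I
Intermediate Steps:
r = -20163 (r = -22778 - (-12509 + 9894) = -22778 - 1*(-2615) = -22778 + 2615 = -20163)
√(-42161 + r) = √(-42161 - 20163) = √(-62324) = 2*I*√15581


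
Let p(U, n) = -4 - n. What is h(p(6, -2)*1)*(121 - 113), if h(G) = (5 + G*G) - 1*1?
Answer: 64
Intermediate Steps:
h(G) = 4 + G**2 (h(G) = (5 + G**2) - 1 = 4 + G**2)
h(p(6, -2)*1)*(121 - 113) = (4 + ((-4 - 1*(-2))*1)**2)*(121 - 113) = (4 + ((-4 + 2)*1)**2)*8 = (4 + (-2*1)**2)*8 = (4 + (-2)**2)*8 = (4 + 4)*8 = 8*8 = 64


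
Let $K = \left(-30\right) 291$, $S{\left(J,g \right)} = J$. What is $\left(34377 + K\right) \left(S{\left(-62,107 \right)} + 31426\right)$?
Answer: $804392508$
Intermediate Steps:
$K = -8730$
$\left(34377 + K\right) \left(S{\left(-62,107 \right)} + 31426\right) = \left(34377 - 8730\right) \left(-62 + 31426\right) = 25647 \cdot 31364 = 804392508$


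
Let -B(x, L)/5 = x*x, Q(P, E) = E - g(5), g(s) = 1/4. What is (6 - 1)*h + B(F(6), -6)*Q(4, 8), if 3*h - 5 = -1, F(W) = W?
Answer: -4165/3 ≈ -1388.3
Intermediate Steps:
g(s) = ¼ (g(s) = 1*(¼) = ¼)
Q(P, E) = -¼ + E (Q(P, E) = E - 1*¼ = E - ¼ = -¼ + E)
h = 4/3 (h = 5/3 + (⅓)*(-1) = 5/3 - ⅓ = 4/3 ≈ 1.3333)
B(x, L) = -5*x² (B(x, L) = -5*x*x = -5*x²)
(6 - 1)*h + B(F(6), -6)*Q(4, 8) = (6 - 1)*(4/3) + (-5*6²)*(-¼ + 8) = 5*(4/3) - 5*36*(31/4) = 20/3 - 180*31/4 = 20/3 - 1395 = -4165/3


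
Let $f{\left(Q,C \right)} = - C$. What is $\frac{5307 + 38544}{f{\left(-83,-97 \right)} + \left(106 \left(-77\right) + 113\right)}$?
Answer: $- \frac{43851}{7952} \approx -5.5145$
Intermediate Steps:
$\frac{5307 + 38544}{f{\left(-83,-97 \right)} + \left(106 \left(-77\right) + 113\right)} = \frac{5307 + 38544}{\left(-1\right) \left(-97\right) + \left(106 \left(-77\right) + 113\right)} = \frac{43851}{97 + \left(-8162 + 113\right)} = \frac{43851}{97 - 8049} = \frac{43851}{-7952} = 43851 \left(- \frac{1}{7952}\right) = - \frac{43851}{7952}$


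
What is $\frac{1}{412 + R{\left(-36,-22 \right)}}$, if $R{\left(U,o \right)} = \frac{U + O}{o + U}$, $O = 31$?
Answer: $\frac{58}{23901} \approx 0.0024267$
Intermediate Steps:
$R{\left(U,o \right)} = \frac{31 + U}{U + o}$ ($R{\left(U,o \right)} = \frac{U + 31}{o + U} = \frac{31 + U}{U + o}$)
$\frac{1}{412 + R{\left(-36,-22 \right)}} = \frac{1}{412 + \frac{31 - 36}{-36 - 22}} = \frac{1}{412 + \frac{1}{-58} \left(-5\right)} = \frac{1}{412 - - \frac{5}{58}} = \frac{1}{412 + \frac{5}{58}} = \frac{1}{\frac{23901}{58}} = \frac{58}{23901}$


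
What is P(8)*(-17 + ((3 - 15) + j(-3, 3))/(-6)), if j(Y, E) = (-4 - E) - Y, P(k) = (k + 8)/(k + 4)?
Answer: -172/9 ≈ -19.111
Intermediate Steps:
P(k) = (8 + k)/(4 + k)
j(Y, E) = -4 - E - Y
P(8)*(-17 + ((3 - 15) + j(-3, 3))/(-6)) = ((8 + 8)/(4 + 8))*(-17 + ((3 - 15) + (-4 - 1*3 - 1*(-3)))/(-6)) = (16/12)*(-17 + (-12 + (-4 - 3 + 3))*(-⅙)) = ((1/12)*16)*(-17 + (-12 - 4)*(-⅙)) = 4*(-17 - 16*(-⅙))/3 = 4*(-17 + 8/3)/3 = (4/3)*(-43/3) = -172/9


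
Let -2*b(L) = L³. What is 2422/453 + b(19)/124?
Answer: -2506471/112344 ≈ -22.311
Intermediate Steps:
b(L) = -L³/2
2422/453 + b(19)/124 = 2422/453 - ½*19³/124 = 2422*(1/453) - ½*6859*(1/124) = 2422/453 - 6859/2*1/124 = 2422/453 - 6859/248 = -2506471/112344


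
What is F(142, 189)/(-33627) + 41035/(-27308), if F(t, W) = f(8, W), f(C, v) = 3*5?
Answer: -460097855/306095372 ≈ -1.5031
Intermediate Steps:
f(C, v) = 15
F(t, W) = 15
F(142, 189)/(-33627) + 41035/(-27308) = 15/(-33627) + 41035/(-27308) = 15*(-1/33627) + 41035*(-1/27308) = -5/11209 - 41035/27308 = -460097855/306095372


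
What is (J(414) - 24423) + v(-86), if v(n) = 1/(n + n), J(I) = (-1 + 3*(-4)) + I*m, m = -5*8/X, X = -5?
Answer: -3633329/172 ≈ -21124.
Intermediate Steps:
m = 8 (m = -5/((-5/8)) = -5/((-5*⅛)) = -5/(-5/8) = -5*(-8/5) = 8)
J(I) = -13 + 8*I (J(I) = (-1 + 3*(-4)) + I*8 = (-1 - 12) + 8*I = -13 + 8*I)
v(n) = 1/(2*n)
(J(414) - 24423) + v(-86) = ((-13 + 8*414) - 24423) + (½)/(-86) = ((-13 + 3312) - 24423) + (½)*(-1/86) = (3299 - 24423) - 1/172 = -21124 - 1/172 = -3633329/172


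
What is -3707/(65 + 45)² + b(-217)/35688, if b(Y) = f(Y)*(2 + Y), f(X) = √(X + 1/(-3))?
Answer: -337/1100 - 215*I*√489/53532 ≈ -0.30636 - 0.088814*I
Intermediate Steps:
f(X) = √(-⅓ + X) (f(X) = √(X - ⅓) = √(-⅓ + X))
b(Y) = √(-3 + 9*Y)*(2 + Y)/3 (b(Y) = (√(-3 + 9*Y)/3)*(2 + Y) = √(-3 + 9*Y)*(2 + Y)/3)
-3707/(65 + 45)² + b(-217)/35688 = -3707/(65 + 45)² + (√(-3 + 9*(-217))*(⅔ + (⅓)*(-217)))/35688 = -3707/(110²) + (√(-3 - 1953)*(⅔ - 217/3))*(1/35688) = -3707/12100 + (√(-1956)*(-215/3))*(1/35688) = -3707*1/12100 + ((2*I*√489)*(-215/3))*(1/35688) = -337/1100 - 430*I*√489/3*(1/35688) = -337/1100 - 215*I*√489/53532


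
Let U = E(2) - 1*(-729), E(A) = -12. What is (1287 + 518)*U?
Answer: 1294185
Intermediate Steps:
U = 717 (U = -12 - 1*(-729) = -12 + 729 = 717)
(1287 + 518)*U = (1287 + 518)*717 = 1805*717 = 1294185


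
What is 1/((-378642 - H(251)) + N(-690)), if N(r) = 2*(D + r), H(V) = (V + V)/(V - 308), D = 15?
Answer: -57/21659042 ≈ -2.6317e-6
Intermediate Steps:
H(V) = 2*V/(-308 + V) (H(V) = (2*V)/(-308 + V) = 2*V/(-308 + V))
N(r) = 30 + 2*r (N(r) = 2*(15 + r) = 30 + 2*r)
1/((-378642 - H(251)) + N(-690)) = 1/((-378642 - 2*251/(-308 + 251)) + (30 + 2*(-690))) = 1/((-378642 - 2*251/(-57)) + (30 - 1380)) = 1/((-378642 - 2*251*(-1)/57) - 1350) = 1/((-378642 - 1*(-502/57)) - 1350) = 1/((-378642 + 502/57) - 1350) = 1/(-21582092/57 - 1350) = 1/(-21659042/57) = -57/21659042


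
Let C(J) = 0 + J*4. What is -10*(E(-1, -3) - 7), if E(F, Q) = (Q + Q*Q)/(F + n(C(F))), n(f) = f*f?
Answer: 66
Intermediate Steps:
C(J) = 4*J (C(J) = 0 + 4*J = 4*J)
n(f) = f**2
E(F, Q) = (Q + Q**2)/(F + 16*F**2) (E(F, Q) = (Q + Q*Q)/(F + (4*F)**2) = (Q + Q**2)/(F + 16*F**2))
-10*(E(-1, -3) - 7) = -10*(-3*(1 - 3)/(-1*(1 + 16*(-1))) - 7) = -10*(-3*(-1)*(-2)/(1 - 16) - 7) = -10*(-3*(-1)*(-2)/(-15) - 7) = -10*(-3*(-1)*(-1/15)*(-2) - 7) = -10*(2/5 - 7) = -10*(-33/5) = 66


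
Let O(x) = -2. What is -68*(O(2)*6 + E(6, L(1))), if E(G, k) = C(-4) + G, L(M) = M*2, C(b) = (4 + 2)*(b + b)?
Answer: 3672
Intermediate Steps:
C(b) = 12*b (C(b) = 6*(2*b) = 12*b)
L(M) = 2*M
E(G, k) = -48 + G (E(G, k) = 12*(-4) + G = -48 + G)
-68*(O(2)*6 + E(6, L(1))) = -68*(-2*6 + (-48 + 6)) = -68*(-12 - 42) = -68*(-54) = 3672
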